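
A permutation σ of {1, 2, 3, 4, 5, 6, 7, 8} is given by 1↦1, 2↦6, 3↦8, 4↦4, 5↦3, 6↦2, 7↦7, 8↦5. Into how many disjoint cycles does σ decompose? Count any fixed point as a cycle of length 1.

5

Cycle decomposition: (1) (2 6) (3 8 5) (4) (7).
5 cycles.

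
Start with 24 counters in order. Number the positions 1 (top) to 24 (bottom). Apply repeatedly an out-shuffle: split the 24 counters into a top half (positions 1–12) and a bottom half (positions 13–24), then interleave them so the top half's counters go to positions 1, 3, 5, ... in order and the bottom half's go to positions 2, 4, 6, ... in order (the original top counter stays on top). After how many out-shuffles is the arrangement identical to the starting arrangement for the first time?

11

The out-shuffle permutes the 24 positions with cycle lengths [1, 1, 11, 11].
Every counter is home exactly when every cycle has completed a whole number of laps, i.e. after lcm(1, 11) = 11 out-shuffles.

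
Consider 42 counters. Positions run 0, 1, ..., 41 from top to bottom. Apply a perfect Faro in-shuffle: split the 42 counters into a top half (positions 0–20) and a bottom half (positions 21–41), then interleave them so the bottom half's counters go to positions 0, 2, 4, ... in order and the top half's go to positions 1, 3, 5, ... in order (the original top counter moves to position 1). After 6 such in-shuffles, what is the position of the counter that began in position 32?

Track the counter's position through each in-shuffle:
32 → 22 → 2 → 5 → 11 → 23 → 4

4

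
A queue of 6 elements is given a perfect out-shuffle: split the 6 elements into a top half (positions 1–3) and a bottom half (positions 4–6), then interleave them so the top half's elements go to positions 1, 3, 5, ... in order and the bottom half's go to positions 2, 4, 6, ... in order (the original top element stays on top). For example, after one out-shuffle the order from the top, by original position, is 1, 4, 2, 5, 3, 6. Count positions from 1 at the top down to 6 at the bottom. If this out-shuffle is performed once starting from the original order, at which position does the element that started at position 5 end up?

Track the element's position through each out-shuffle:
5 → 4

4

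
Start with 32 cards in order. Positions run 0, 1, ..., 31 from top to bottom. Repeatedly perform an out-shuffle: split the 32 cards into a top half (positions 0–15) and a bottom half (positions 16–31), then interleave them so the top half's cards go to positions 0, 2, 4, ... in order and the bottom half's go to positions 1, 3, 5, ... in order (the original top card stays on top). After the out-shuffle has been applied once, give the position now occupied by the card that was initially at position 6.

12

Track the card's position through each out-shuffle:
6 → 12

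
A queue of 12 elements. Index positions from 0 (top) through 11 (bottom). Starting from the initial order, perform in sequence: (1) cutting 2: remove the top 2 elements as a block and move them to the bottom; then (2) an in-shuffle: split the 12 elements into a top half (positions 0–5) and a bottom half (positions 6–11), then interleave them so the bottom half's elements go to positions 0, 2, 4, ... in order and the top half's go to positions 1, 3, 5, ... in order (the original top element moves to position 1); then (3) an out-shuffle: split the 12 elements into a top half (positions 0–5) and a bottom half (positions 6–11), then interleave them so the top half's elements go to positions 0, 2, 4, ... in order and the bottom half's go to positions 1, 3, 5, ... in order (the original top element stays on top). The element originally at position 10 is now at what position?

8

Track the element from position 10 forward through each operation:
  after op 1 (cut 2): 10 → 8
  after op 2 (in-shuffle): 8 → 4
  after op 3 (out-shuffle): 4 → 8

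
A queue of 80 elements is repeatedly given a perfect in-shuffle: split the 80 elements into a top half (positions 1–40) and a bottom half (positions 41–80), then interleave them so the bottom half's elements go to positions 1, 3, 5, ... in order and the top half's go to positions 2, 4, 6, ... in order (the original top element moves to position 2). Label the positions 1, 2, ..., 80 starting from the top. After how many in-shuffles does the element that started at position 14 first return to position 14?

Follow position 14 under repeated in-shuffles:
14 → 28 → 56 → 31 → 62 → 43 → 5 → 10 → ... → 14 (length 54)
It first returns after 54 in-shuffles.

54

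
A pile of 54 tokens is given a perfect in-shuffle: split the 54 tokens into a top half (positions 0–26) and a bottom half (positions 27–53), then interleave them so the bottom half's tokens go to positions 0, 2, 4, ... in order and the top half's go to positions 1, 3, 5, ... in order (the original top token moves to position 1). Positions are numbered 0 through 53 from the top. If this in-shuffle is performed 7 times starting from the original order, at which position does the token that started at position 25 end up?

27

Track the token's position through each in-shuffle:
25 → 51 → 48 → 42 → 30 → 6 → 13 → 27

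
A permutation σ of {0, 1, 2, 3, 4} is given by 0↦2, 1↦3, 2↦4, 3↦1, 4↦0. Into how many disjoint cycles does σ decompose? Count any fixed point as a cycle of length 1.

Cycle decomposition: (0 2 4) (1 3).
2 cycles.

2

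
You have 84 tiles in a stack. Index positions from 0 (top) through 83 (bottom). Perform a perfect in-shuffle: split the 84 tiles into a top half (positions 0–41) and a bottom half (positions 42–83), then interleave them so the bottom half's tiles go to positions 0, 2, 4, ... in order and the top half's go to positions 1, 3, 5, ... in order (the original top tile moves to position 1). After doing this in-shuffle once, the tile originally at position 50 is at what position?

16

Track the tile's position through each in-shuffle:
50 → 16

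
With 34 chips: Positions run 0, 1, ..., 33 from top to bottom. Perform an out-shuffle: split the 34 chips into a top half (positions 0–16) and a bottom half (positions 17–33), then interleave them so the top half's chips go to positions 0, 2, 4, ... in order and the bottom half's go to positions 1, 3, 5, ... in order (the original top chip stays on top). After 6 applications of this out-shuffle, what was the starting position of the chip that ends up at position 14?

Work backwards from position 14, undoing one out-shuffle at a time:
14 ← 7 ← 20 ← 10 ← 5 ← 19 ← 26
So the chip now at position 14 started at position 26.

26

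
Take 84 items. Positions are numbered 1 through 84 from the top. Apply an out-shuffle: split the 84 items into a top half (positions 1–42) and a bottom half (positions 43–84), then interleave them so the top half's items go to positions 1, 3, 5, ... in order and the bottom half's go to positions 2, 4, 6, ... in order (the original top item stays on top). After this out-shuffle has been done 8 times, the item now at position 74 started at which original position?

47

Work backwards from position 74, undoing one out-shuffle at a time:
74 ← 79 ← 40 ← 62 ← 73 ← 37 ← 19 ← 10 ← 47
So the item now at position 74 started at position 47.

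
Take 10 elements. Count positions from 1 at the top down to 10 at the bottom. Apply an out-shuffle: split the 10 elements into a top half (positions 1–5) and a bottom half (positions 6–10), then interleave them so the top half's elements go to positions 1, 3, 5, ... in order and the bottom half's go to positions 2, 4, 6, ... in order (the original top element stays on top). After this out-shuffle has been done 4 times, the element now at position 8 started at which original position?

2

Work backwards from position 8, undoing one out-shuffle at a time:
8 ← 9 ← 5 ← 3 ← 2
So the element now at position 8 started at position 2.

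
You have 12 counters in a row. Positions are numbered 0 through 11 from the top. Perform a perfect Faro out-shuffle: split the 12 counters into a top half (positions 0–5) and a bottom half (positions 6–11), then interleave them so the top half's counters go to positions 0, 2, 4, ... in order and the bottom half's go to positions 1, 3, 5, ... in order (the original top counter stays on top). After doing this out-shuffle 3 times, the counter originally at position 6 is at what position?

Track the counter's position through each out-shuffle:
6 → 1 → 2 → 4

4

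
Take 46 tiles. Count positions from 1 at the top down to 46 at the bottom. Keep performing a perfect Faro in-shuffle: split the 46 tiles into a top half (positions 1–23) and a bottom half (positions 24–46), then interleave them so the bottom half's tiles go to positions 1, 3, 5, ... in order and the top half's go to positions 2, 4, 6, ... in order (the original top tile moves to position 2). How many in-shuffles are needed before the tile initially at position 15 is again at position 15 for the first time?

Follow position 15 under repeated in-shuffles:
15 → 30 → 13 → 26 → 5 → 10 → 20 → 40 → ... → 15 (length 23)
It first returns after 23 in-shuffles.

23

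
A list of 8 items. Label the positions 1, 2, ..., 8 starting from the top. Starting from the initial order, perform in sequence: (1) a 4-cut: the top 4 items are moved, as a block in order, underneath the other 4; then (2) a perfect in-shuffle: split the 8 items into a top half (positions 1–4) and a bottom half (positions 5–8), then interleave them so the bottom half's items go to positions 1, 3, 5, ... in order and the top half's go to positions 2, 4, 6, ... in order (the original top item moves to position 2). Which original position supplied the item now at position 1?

1

Undo the operations in reverse order, starting from position 1:
  undo op 2 (in-shuffle, from bottom half): 1 ← 5
  undo op 1 (cut 4): 5 ← 1
So the item at position 1 came from original position 1.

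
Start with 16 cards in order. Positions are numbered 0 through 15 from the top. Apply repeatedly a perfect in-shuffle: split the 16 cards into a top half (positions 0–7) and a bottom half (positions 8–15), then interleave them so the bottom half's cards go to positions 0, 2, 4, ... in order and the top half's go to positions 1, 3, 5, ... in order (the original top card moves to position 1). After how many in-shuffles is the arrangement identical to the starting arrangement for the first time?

8

The in-shuffle permutes the 16 positions with cycle lengths [8, 8].
Every card is home exactly when every cycle has completed a whole number of laps, i.e. after lcm(8) = 8 in-shuffles.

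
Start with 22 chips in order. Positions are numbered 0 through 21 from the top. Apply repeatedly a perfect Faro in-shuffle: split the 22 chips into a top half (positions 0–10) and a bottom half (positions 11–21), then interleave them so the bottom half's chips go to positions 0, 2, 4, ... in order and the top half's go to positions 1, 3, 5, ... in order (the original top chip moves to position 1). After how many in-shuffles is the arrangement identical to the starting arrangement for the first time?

11

The in-shuffle permutes the 22 positions with cycle lengths [11, 11].
Every chip is home exactly when every cycle has completed a whole number of laps, i.e. after lcm(11) = 11 in-shuffles.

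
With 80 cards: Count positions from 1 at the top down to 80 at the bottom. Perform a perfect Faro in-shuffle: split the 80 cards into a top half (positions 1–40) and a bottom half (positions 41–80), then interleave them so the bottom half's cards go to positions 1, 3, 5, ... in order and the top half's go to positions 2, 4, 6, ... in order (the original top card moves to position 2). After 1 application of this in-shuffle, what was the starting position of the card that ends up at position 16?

8

Work backwards from position 16, undoing one in-shuffle at a time:
16 ← 8
So the card now at position 16 started at position 8.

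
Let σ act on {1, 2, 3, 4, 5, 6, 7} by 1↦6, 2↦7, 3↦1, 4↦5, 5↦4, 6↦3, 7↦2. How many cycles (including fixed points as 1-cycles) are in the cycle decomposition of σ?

Cycle decomposition: (1 6 3) (2 7) (4 5).
3 cycles.

3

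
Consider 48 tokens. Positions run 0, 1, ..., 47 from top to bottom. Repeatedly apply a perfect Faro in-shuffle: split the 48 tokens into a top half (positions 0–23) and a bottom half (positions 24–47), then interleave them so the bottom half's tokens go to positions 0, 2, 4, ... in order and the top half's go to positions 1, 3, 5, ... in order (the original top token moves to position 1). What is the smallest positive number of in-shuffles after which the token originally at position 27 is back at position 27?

3

Follow position 27 under repeated in-shuffles:
27 → 6 → 13 → 27
It first returns after 3 in-shuffles.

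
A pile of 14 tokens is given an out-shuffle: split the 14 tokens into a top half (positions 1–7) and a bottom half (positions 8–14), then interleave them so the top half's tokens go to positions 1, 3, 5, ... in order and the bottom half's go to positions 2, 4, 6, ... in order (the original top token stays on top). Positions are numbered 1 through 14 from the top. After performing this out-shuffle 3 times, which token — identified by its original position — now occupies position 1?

Work backwards from position 1, undoing one out-shuffle at a time:
1 ← 1 ← 1 ← 1
So the token now at position 1 started at position 1.

1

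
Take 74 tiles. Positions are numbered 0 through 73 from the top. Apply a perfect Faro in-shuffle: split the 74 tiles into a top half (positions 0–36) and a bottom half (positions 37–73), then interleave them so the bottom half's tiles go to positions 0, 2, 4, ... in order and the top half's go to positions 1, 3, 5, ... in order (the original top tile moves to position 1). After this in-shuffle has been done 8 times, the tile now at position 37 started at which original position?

22

Work backwards from position 37, undoing one in-shuffle at a time:
37 ← 18 ← 46 ← 60 ← 67 ← 33 ← 16 ← 45 ← 22
So the tile now at position 37 started at position 22.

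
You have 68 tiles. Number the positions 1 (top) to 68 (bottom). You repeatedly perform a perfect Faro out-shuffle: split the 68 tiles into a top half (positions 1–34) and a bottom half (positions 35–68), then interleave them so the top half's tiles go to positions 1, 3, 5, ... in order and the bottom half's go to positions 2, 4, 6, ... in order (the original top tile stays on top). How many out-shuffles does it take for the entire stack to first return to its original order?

66

The out-shuffle permutes the 68 positions with cycle lengths [1, 1, 66].
Every tile is home exactly when every cycle has completed a whole number of laps, i.e. after lcm(1, 66) = 66 out-shuffles.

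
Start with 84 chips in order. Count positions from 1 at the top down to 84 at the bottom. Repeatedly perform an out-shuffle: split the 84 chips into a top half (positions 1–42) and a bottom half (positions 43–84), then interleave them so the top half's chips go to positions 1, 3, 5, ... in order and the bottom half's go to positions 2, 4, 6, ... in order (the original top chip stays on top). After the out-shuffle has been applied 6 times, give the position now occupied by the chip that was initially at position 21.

36

Track the chip's position through each out-shuffle:
21 → 41 → 81 → 78 → 72 → 60 → 36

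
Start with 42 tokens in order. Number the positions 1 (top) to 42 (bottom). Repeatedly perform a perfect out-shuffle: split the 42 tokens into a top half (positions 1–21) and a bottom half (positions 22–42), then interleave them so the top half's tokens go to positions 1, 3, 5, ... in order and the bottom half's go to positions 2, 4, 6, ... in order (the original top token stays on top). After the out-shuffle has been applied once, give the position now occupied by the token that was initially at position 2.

Track the token's position through each out-shuffle:
2 → 3

3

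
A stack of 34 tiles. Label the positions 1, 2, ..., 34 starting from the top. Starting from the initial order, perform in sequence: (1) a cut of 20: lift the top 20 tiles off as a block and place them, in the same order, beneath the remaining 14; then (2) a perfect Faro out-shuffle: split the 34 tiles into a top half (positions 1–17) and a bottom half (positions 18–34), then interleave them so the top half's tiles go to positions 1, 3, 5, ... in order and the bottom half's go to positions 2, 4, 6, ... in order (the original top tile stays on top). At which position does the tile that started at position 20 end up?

Track the tile from position 20 forward through each operation:
  after op 1 (cut 20): 20 → 34
  after op 2 (out-shuffle): 34 → 34

34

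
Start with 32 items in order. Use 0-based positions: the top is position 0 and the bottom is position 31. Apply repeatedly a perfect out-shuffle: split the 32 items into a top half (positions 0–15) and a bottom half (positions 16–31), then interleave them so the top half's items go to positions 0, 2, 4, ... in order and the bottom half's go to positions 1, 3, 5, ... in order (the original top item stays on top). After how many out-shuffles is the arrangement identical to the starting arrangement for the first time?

5

The out-shuffle permutes the 32 positions with cycle lengths [1, 1, 5, 5, 5, 5, 5, 5].
Every item is home exactly when every cycle has completed a whole number of laps, i.e. after lcm(1, 5) = 5 out-shuffles.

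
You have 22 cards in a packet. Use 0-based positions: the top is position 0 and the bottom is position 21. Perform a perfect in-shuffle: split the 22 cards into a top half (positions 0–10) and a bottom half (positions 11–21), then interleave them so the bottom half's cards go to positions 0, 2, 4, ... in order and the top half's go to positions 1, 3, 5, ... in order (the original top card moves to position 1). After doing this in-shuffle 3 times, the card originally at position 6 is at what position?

9

Track the card's position through each in-shuffle:
6 → 13 → 4 → 9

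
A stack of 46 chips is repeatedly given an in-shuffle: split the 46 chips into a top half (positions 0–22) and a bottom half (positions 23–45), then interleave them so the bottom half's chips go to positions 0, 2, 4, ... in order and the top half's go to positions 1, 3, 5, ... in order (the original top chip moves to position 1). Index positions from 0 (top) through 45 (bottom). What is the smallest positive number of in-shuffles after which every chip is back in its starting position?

23

The in-shuffle permutes the 46 positions with cycle lengths [23, 23].
Every chip is home exactly when every cycle has completed a whole number of laps, i.e. after lcm(23) = 23 in-shuffles.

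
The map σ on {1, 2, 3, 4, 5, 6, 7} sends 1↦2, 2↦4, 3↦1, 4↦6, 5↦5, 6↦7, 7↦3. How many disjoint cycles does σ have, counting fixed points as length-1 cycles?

Cycle decomposition: (1 2 4 6 7 3) (5).
2 cycles.

2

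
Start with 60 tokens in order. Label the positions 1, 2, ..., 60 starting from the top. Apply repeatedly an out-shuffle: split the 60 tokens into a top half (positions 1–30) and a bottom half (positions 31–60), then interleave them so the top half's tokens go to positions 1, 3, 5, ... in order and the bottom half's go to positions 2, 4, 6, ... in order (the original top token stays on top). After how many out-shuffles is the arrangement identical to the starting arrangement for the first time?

58

The out-shuffle permutes the 60 positions with cycle lengths [1, 1, 58].
Every token is home exactly when every cycle has completed a whole number of laps, i.e. after lcm(1, 58) = 58 out-shuffles.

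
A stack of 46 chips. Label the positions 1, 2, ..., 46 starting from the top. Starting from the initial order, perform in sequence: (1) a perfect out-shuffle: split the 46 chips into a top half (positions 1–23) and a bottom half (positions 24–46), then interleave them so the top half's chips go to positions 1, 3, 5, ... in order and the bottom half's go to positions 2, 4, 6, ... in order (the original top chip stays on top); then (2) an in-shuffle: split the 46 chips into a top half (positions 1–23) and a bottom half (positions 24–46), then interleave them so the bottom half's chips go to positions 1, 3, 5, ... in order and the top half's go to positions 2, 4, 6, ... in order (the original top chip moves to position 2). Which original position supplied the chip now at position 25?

41

Undo the operations in reverse order, starting from position 25:
  undo op 2 (in-shuffle, from bottom half): 25 ← 36
  undo op 1 (out-shuffle, from bottom half): 36 ← 41
So the chip at position 25 came from original position 41.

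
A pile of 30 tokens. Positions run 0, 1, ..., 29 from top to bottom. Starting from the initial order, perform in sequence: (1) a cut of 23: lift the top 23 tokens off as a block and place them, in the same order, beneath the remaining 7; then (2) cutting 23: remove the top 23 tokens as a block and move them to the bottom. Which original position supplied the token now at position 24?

10

Undo the operations in reverse order, starting from position 24:
  undo op 2 (cut 23): 24 ← 17
  undo op 1 (cut 23): 17 ← 10
So the token at position 24 came from original position 10.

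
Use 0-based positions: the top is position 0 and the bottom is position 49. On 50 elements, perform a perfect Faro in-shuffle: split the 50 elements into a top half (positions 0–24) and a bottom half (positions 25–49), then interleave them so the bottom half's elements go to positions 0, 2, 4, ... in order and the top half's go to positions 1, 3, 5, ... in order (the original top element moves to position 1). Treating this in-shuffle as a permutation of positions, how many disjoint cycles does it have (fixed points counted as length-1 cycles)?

Trace each unvisited position around until it returns:
(0 1 3 7 15 31 12 25) (2 5 11 23 47 44 38 26) (4 9 19 39 28 6 13 27) (8 17 35 20 41 32 14 29) (10 21 43 36 22 45 40 30) (16 33) (18 37 24 49 48 46 42 34)
7 cycles in total.

7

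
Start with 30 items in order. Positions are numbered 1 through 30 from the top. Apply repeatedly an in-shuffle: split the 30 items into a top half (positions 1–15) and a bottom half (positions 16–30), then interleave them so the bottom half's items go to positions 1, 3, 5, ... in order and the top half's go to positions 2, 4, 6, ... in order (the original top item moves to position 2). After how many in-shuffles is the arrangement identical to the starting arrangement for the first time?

The in-shuffle permutes the 30 positions with cycle lengths [5, 5, 5, 5, 5, 5].
Every item is home exactly when every cycle has completed a whole number of laps, i.e. after lcm(5) = 5 in-shuffles.

5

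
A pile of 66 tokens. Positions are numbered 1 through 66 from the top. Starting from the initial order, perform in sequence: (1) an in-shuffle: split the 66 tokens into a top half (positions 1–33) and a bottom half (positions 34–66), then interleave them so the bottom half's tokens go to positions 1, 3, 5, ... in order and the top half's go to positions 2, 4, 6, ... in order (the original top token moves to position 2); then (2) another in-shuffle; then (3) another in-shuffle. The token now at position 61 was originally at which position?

Undo the operations in reverse order, starting from position 61:
  undo op 3 (in-shuffle, from bottom half): 61 ← 64
  undo op 2 (in-shuffle, from top half): 64 ← 32
  undo op 1 (in-shuffle, from top half): 32 ← 16
So the token at position 61 came from original position 16.

16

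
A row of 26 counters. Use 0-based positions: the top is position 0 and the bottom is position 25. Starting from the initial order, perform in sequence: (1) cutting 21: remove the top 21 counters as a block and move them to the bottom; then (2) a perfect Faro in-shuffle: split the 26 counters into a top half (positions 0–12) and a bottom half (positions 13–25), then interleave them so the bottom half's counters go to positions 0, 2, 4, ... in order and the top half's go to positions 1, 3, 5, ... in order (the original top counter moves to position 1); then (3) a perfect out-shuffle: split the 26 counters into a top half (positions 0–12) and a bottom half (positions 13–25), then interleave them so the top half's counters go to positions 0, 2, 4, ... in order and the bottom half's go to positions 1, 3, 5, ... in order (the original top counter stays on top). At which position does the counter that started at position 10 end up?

8

Track the counter from position 10 forward through each operation:
  after op 1 (cut 21): 10 → 15
  after op 2 (in-shuffle): 15 → 4
  after op 3 (out-shuffle): 4 → 8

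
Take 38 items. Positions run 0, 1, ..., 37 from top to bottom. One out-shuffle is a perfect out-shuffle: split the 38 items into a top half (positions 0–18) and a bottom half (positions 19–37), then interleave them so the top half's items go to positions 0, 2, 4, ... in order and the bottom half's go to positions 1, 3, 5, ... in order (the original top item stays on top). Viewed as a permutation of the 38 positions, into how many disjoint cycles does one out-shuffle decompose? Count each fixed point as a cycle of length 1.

Trace each unvisited position around until it returns:
(0) (1 2 4 8 16 32 ... len 36) (37)
3 cycles in total.

3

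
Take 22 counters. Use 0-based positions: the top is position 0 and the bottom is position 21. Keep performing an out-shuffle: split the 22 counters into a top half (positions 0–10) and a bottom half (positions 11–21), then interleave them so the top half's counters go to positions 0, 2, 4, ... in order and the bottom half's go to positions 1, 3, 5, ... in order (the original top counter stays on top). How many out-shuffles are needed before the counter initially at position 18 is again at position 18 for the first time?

Follow position 18 under repeated out-shuffles:
18 → 15 → 9 → 18
It first returns after 3 out-shuffles.

3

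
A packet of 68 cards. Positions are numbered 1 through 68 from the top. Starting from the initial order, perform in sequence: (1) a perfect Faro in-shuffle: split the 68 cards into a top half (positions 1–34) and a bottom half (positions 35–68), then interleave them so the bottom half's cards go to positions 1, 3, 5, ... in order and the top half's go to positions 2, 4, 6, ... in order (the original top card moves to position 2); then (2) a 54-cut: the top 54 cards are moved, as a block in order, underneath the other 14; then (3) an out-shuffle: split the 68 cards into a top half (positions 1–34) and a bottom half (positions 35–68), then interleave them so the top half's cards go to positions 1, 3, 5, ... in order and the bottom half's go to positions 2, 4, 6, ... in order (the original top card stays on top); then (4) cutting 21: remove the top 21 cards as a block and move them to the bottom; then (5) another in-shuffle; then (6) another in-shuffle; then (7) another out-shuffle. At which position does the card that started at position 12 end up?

25

Track the card from position 12 forward through each operation:
  after op 1 (in-shuffle): 12 → 24
  after op 2 (cut 54): 24 → 38
  after op 3 (out-shuffle): 38 → 8
  after op 4 (cut 21): 8 → 55
  after op 5 (in-shuffle): 55 → 41
  after op 6 (in-shuffle): 41 → 13
  after op 7 (out-shuffle): 13 → 25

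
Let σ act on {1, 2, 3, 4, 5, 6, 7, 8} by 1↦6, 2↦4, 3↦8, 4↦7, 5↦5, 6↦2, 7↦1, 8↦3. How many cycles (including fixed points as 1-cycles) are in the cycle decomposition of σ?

Cycle decomposition: (1 6 2 4 7) (3 8) (5).
3 cycles.

3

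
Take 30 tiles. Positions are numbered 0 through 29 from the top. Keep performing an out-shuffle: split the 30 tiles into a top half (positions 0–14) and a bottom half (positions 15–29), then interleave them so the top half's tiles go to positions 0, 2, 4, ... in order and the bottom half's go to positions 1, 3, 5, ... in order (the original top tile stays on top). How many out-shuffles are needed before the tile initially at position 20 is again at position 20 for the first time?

28

Follow position 20 under repeated out-shuffles:
20 → 11 → 22 → 15 → 1 → 2 → 4 → 8 → ... → 20 (length 28)
It first returns after 28 out-shuffles.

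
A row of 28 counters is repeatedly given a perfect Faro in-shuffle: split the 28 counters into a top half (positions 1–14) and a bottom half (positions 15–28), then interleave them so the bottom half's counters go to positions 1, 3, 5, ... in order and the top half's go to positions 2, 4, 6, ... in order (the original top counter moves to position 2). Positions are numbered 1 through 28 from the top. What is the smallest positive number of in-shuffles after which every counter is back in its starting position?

28

The in-shuffle permutes the 28 positions with cycle lengths [28].
Every counter is home exactly when every cycle has completed a whole number of laps, i.e. after lcm(28) = 28 in-shuffles.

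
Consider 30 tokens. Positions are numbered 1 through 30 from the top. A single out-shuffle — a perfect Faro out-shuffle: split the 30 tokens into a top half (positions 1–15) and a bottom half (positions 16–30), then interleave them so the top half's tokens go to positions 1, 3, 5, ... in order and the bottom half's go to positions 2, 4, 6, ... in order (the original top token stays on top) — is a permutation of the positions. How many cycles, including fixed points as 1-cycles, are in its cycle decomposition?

3

Trace each unvisited position around until it returns:
(1) (2 3 5 9 17 4 ... len 28) (30)
3 cycles in total.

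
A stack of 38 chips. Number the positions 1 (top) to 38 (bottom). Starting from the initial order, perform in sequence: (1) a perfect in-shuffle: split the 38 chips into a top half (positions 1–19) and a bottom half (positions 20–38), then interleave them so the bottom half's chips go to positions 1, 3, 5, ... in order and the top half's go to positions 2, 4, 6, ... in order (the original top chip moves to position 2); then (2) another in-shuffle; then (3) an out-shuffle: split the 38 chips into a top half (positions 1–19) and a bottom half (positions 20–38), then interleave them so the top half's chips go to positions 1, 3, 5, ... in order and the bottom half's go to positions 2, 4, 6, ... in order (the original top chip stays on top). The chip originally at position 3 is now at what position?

Track the chip from position 3 forward through each operation:
  after op 1 (in-shuffle): 3 → 6
  after op 2 (in-shuffle): 6 → 12
  after op 3 (out-shuffle): 12 → 23

23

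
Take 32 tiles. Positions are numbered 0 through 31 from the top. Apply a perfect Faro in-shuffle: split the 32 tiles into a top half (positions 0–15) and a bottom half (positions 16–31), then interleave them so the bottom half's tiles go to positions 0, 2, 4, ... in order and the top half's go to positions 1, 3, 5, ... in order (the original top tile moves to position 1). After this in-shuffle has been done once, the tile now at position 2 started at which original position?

Work backwards from position 2, undoing one in-shuffle at a time:
2 ← 17
So the tile now at position 2 started at position 17.

17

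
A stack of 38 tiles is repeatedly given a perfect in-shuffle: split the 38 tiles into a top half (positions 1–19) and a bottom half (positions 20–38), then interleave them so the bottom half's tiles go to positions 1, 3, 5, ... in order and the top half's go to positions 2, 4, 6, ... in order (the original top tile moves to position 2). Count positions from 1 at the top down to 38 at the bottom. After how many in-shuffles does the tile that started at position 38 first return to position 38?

12

Follow position 38 under repeated in-shuffles:
38 → 37 → 35 → 31 → 23 → 7 → 14 → 28 → 17 → 34 → 29 → 19 → 38
It first returns after 12 in-shuffles.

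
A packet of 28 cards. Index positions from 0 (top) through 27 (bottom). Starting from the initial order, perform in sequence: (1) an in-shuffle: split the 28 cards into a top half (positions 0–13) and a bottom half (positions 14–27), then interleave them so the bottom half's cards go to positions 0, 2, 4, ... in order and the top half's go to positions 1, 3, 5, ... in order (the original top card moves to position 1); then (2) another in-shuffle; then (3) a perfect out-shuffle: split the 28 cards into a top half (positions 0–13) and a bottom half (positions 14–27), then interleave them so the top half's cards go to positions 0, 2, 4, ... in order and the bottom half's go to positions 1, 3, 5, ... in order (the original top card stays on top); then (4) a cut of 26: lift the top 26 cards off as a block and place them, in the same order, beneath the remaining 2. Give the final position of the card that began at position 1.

16

Track the card from position 1 forward through each operation:
  after op 1 (in-shuffle): 1 → 3
  after op 2 (in-shuffle): 3 → 7
  after op 3 (out-shuffle): 7 → 14
  after op 4 (cut 26): 14 → 16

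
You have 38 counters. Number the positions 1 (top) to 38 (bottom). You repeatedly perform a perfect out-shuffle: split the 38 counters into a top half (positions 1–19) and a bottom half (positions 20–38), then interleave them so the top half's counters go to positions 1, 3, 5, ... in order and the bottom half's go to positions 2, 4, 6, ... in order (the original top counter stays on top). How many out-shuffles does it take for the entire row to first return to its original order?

The out-shuffle permutes the 38 positions with cycle lengths [1, 1, 36].
Every counter is home exactly when every cycle has completed a whole number of laps, i.e. after lcm(1, 36) = 36 out-shuffles.

36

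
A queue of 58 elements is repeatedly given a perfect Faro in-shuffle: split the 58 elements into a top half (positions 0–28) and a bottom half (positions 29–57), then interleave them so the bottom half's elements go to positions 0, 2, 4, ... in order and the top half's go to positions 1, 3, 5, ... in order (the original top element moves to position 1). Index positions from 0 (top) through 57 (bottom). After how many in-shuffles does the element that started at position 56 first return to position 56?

Follow position 56 under repeated in-shuffles:
56 → 54 → 50 → 42 → 26 → 53 → 48 → 38 → ... → 56 (length 58)
It first returns after 58 in-shuffles.

58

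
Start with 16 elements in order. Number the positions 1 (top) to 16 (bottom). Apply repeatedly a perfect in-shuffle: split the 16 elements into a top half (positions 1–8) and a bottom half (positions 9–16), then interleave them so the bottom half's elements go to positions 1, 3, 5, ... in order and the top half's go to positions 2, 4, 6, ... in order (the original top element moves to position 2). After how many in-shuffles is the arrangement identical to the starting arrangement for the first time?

The in-shuffle permutes the 16 positions with cycle lengths [8, 8].
Every element is home exactly when every cycle has completed a whole number of laps, i.e. after lcm(8) = 8 in-shuffles.

8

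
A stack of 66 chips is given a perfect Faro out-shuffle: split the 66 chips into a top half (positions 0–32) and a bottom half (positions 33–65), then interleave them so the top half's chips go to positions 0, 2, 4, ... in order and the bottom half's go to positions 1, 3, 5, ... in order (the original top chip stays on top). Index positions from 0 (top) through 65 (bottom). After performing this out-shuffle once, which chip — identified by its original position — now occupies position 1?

Work backwards from position 1, undoing one out-shuffle at a time:
1 ← 33
So the chip now at position 1 started at position 33.

33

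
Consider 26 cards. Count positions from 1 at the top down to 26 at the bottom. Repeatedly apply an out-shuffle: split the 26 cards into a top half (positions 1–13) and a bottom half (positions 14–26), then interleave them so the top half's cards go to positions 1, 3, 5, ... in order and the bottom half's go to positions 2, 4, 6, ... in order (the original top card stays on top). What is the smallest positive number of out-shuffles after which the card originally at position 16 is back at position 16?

4

Follow position 16 under repeated out-shuffles:
16 → 6 → 11 → 21 → 16
It first returns after 4 out-shuffles.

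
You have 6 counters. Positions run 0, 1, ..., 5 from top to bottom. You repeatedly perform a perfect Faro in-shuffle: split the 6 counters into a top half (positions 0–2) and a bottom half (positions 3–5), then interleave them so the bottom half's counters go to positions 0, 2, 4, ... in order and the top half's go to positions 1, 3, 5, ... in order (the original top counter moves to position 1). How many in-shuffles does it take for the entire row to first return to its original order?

3

The in-shuffle permutes the 6 positions with cycle lengths [3, 3].
Every counter is home exactly when every cycle has completed a whole number of laps, i.e. after lcm(3) = 3 in-shuffles.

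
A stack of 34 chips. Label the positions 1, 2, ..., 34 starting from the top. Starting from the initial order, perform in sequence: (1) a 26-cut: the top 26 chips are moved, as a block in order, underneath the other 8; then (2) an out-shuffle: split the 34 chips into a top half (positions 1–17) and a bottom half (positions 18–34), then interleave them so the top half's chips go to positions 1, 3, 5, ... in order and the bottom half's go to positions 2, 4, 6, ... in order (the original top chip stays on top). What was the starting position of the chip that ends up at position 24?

21

Undo the operations in reverse order, starting from position 24:
  undo op 2 (out-shuffle, from bottom half): 24 ← 29
  undo op 1 (cut 26): 29 ← 21
So the chip at position 24 came from original position 21.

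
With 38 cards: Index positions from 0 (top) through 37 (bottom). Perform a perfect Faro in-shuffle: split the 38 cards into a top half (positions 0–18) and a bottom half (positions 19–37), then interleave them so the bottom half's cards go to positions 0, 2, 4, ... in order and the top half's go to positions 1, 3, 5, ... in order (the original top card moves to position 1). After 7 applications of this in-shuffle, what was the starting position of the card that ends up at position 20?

Work backwards from position 20, undoing one in-shuffle at a time:
20 ← 29 ← 14 ← 26 ← 32 ← 35 ← 17 ← 8
So the card now at position 20 started at position 8.

8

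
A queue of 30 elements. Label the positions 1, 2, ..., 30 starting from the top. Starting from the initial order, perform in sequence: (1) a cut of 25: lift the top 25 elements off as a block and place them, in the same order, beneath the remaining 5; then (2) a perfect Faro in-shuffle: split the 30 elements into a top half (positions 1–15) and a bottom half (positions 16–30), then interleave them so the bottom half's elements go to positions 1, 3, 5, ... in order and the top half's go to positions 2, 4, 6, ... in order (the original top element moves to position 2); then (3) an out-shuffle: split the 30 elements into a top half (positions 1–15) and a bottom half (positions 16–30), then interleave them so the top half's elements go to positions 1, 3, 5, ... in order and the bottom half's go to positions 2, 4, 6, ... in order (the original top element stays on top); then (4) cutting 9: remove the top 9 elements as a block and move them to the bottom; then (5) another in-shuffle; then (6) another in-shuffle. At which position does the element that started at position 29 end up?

24

Track the element from position 29 forward through each operation:
  after op 1 (cut 25): 29 → 4
  after op 2 (in-shuffle): 4 → 8
  after op 3 (out-shuffle): 8 → 15
  after op 4 (cut 9): 15 → 6
  after op 5 (in-shuffle): 6 → 12
  after op 6 (in-shuffle): 12 → 24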